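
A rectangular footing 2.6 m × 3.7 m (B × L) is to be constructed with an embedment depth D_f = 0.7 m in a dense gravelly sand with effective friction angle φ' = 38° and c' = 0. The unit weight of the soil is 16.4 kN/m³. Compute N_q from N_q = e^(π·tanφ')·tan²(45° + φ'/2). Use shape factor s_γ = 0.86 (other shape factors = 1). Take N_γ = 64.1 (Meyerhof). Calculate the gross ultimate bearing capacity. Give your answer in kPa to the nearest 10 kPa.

tan38° = 0.7813, so N_q = e^(π×0.7813)·tan²(64°) = 11.64 × 4.204 = 48.93.
q = γ·D_f = 16.4 × 0.7 = 11.48 kPa.
q·N_q = 11.48 × 48.933 = 561.75 kPa
0.5·γ·B·N_γ·s_γ = 0.5 × 16.4 × 2.6 × 64.1 × 0.86 = 1175.3 kPa
q_ult = 561.75 + 1175.3 = 1737 kPa.

q_ult ≈ 1740 kPa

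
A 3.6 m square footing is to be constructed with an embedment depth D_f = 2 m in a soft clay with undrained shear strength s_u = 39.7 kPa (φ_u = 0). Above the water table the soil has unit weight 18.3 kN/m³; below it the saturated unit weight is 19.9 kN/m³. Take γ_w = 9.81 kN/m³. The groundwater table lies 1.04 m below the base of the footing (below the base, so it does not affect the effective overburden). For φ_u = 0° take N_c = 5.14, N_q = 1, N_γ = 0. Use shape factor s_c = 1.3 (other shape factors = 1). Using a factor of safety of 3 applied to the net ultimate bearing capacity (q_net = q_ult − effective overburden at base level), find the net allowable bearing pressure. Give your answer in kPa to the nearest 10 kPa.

q_all(net) ≈ 90 kPa

Effective surcharge at the founding depth q = γ·D_f = 18.3 × 2 = 36.6 kPa.
q_ult = c·N_c·s_c + q·N_q
     = 39.7 × 5.14 × 1.3 + 36.6 × 1
     = 265.28 + 36.6 = 301.88 kPa.
Net ultimate: q_net = 301.88 − 36.6 = 265.28 kPa.
q_all(net) = 265.28 / 3 = 88.425 kPa.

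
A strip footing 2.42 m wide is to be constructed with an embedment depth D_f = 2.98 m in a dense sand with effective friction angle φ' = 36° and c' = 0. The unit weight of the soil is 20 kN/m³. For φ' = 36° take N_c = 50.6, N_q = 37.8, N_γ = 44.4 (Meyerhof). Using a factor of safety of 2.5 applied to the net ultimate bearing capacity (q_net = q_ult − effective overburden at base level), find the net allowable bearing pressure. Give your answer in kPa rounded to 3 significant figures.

Effective surcharge at the founding depth q = γ·D_f = 20 × 2.98 = 59.6 kPa.
q_ult = q·N_q + 0.5·γ·B·N_γ
     = 59.6 × 37.8 + 0.5 × 20 × 2.42 × 44.4
     = 2252.9 + 1074.5 = 3327.4 kPa.
Net ultimate: q_net = 3327.4 − 59.6 = 3267.8 kPa.
q_all(net) = 3267.8 / 2.5 = 1307.1 kPa.

q_all(net) ≈ 1310 kPa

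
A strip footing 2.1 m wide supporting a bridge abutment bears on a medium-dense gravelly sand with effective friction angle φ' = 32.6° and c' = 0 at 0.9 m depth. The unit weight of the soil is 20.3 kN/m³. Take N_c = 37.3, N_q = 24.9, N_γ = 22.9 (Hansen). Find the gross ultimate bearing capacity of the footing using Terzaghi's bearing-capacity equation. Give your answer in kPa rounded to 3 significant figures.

q_ult ≈ 943 kPa

Effective surcharge at the founding depth q = γ·D_f = 20.3 × 0.9 = 18.27 kPa.
q_ult = q·N_q + 0.5·γ·B·N_γ
     = 18.27 × 24.9 + 0.5 × 20.3 × 2.1 × 22.9
     = 454.92 + 488.11 = 943.04 kPa.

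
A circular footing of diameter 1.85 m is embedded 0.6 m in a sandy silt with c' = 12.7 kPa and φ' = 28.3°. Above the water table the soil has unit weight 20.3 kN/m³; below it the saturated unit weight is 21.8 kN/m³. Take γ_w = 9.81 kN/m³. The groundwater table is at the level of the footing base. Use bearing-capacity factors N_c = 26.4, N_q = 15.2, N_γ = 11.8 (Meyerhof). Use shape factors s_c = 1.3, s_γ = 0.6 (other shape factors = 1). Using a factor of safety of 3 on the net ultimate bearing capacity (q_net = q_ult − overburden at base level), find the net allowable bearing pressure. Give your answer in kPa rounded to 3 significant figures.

Effective surcharge at the founding depth q = γ·D_f = 20.3 × 0.6 = 12.18 kPa.
The water table coincides with the base, so in the self-weight term γ → γ' = 11.99 kN/m³.
q_ult = c·N_c·s_c + q·N_q + 0.5·γ·B·N_γ·s_γ
     = 12.7 × 26.4 × 1.3 + 12.18 × 15.2 + 0.5 × 11.99 × 1.85 × 11.8 × 0.6
     = 435.86 + 185.14 + 78.523 = 699.52 kPa.
q_net = 699.52 − 12.18 = 687.34 kPa.
q_all(net) = 687.34 / 3 = 229.11 kPa.

q_all(net) ≈ 229 kPa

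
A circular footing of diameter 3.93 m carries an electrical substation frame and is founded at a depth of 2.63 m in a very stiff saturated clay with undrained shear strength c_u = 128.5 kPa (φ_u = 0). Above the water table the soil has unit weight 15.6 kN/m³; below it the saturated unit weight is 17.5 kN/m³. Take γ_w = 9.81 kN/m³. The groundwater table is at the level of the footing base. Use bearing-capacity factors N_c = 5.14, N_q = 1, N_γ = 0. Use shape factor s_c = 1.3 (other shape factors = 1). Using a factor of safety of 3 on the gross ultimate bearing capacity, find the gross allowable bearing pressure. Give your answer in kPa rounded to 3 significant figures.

q_all ≈ 300 kPa

Effective surcharge at the founding depth q = γ·D_f = 15.6 × 2.63 = 41.028 kPa.
q_ult = c·N_c·s_c + q·N_q
     = 128.5 × 5.14 × 1.3 + 41.028 × 1
     = 858.64 + 41.028 = 899.67 kPa.
q_all = 899.67 / 3 = 299.89 kPa.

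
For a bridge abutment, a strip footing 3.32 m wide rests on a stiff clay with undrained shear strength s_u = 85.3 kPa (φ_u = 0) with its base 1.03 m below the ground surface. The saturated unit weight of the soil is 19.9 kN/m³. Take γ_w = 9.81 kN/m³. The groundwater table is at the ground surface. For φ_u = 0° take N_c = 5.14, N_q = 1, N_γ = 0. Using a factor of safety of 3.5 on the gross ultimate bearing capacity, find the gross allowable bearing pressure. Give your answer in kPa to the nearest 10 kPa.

q_all ≈ 130 kPa

γ' = 19.9 − 9.81 = 10.09 kN/m³ (submerged throughout). q = 10.09 × 1.03 = 10.393 kPa.
c·N_c = 85.3 × 5.14 = 438.44 kPa
q·N_q = 10.393 × 1 = 10.393 kPa
q_ult = 438.44 + 10.393 = 448.83 kPa.
q_all = 448.83 / 3.5 = 128.24 kPa.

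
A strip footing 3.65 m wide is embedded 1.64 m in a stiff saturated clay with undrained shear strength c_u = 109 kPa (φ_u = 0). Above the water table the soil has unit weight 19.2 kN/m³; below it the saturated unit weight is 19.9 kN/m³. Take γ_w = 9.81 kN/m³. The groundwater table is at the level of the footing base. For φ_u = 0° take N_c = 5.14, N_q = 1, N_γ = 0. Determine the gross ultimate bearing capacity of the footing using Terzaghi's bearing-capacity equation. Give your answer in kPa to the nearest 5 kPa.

q = γ·D_f = 19.2 × 1.64 = 31.488 kPa.
c·N_c = 109 × 5.14 = 560.26 kPa
q·N_q = 31.488 × 1 = 31.488 kPa
q_ult = 560.26 + 31.488 = 591.75 kPa.

q_ult ≈ 590 kPa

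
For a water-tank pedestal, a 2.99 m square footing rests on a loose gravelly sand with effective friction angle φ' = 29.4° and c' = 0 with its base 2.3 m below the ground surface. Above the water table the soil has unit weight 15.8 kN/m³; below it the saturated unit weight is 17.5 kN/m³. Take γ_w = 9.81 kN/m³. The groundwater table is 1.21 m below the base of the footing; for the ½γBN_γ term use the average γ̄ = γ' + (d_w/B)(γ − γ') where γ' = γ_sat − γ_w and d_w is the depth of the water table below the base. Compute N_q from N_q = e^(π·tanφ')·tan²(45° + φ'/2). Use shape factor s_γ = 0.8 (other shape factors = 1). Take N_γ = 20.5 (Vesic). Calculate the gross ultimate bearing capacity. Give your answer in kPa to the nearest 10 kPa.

q_ult ≈ 890 kPa

tan29.4° = 0.5635, so N_q = e^(π×0.5635)·tan²(59.7°) = 5.872 × 2.929 = 17.2.
q = γ·D_f = 15.8 × 2.3 = 36.34 kPa.
γ' = 7.69 kN/m³; averaging over the depth B below the base, γ̄ = γ' + (d_w/B)(γ − γ') = 10.972 kN/m³.
q·N_q = 36.34 × 17.196 = 624.92 kPa
0.5·γ·B·N_γ·s_γ = 0.5 × 10.972 × 2.99 × 20.5 × 0.8 = 269.01 kPa
q_ult = 624.92 + 269.01 = 893.93 kPa.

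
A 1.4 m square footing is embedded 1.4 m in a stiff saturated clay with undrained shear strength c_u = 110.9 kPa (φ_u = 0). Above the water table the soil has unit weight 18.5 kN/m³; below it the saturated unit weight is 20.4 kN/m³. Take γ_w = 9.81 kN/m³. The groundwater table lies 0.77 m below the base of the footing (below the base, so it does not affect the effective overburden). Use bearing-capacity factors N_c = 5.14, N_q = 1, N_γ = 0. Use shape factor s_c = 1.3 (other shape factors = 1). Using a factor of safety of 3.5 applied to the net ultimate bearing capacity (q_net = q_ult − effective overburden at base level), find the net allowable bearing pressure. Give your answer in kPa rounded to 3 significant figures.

Effective surcharge at the founding depth q = γ·D_f = 18.5 × 1.4 = 25.9 kPa.
q_ult = c·N_c·s_c + q·N_q
     = 110.9 × 5.14 × 1.3 + 25.9 × 1
     = 741.03 + 25.9 = 766.93 kPa.
Net ultimate: q_net = 766.93 − 25.9 = 741.03 kPa.
q_all(net) = 741.03 / 3.5 = 211.72 kPa.

q_all(net) ≈ 212 kPa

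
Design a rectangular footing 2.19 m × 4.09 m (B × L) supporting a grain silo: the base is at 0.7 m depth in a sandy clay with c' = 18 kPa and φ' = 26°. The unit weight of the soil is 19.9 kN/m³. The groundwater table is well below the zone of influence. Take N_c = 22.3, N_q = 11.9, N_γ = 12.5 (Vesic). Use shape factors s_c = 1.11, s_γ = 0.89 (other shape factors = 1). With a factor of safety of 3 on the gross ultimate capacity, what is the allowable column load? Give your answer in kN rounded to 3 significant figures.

Effective surcharge at the founding depth q = γ·D_f = 19.9 × 0.7 = 13.93 kPa.
q_ult = c·N_c·s_c + q·N_q + 0.5·γ·B·N_γ·s_γ
     = 18 × 22.3 × 1.11 + 13.93 × 11.9 + 0.5 × 19.9 × 2.19 × 12.5 × 0.89
     = 445.55 + 165.77 + 242.42 = 853.74 kPa.
Gross allowable pressure q_all = 853.74 / 3 = 284.58 kPa.
Footing area = 8.9571 m², so allowable column load = 284.58 × 8.9571 = 2549 kN.

P_all ≈ 2550 kN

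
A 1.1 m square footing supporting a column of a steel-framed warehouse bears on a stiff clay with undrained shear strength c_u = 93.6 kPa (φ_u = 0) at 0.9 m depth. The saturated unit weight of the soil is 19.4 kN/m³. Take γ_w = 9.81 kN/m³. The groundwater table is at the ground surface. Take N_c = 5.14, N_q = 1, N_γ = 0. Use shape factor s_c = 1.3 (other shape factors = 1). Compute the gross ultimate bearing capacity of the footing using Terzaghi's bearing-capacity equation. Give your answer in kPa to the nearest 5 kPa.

q_ult ≈ 635 kPa

With the water table at the surface the whole profile is submerged: γ' = 19.4 − 9.81 = 9.59 kN/m³, so q = γ'·D_f = 8.631 kPa.
q_ult = c·N_c·s_c + q·N_q
     = 93.6 × 5.14 × 1.3 + 8.631 × 1
     = 625.44 + 8.631 = 634.07 kPa.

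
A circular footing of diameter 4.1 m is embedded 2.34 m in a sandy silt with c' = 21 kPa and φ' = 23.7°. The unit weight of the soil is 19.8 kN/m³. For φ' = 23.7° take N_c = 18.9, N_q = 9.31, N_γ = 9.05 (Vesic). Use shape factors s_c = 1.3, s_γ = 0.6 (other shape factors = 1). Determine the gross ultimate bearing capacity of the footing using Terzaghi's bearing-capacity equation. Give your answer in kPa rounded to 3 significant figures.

q = γ·D_f = 19.8 × 2.34 = 46.332 kPa.
c·N_c·s_c = 21 × 18.9 × 1.3 = 515.97 kPa
q·N_q = 46.332 × 9.31 = 431.35 kPa
0.5·γ·B·N_γ·s_γ = 0.5 × 19.8 × 4.1 × 9.05 × 0.6 = 220.4 kPa
q_ult = 515.97 + 431.35 + 220.4 = 1167.7 kPa.

q_ult ≈ 1170 kPa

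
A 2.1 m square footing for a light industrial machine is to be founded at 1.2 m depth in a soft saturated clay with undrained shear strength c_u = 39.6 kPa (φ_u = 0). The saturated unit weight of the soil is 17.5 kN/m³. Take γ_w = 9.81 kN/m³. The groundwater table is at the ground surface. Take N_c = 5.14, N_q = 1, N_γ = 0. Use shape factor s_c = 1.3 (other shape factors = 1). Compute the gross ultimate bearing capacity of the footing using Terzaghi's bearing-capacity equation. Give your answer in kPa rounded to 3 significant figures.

With the water table at the surface the whole profile is submerged: γ' = 17.5 − 9.81 = 7.69 kN/m³, so q = γ'·D_f = 9.228 kPa.
q_ult = c·N_c·s_c + q·N_q
     = 39.6 × 5.14 × 1.3 + 9.228 × 1
     = 264.61 + 9.228 = 273.84 kPa.

q_ult ≈ 274 kPa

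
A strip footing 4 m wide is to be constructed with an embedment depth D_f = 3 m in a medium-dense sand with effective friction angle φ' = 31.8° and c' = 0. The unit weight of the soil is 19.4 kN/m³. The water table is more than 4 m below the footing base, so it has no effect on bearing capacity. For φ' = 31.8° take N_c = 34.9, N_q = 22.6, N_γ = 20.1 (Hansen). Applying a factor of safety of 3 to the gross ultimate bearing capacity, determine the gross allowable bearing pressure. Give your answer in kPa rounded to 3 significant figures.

q_all ≈ 698 kPa

Overburden at base level: q = 19.4 × 3 = 58.2 kPa.
Surcharge term q·N_q = 58.2 × 22.6 = 1315.3 kPa; self-weight term 0.5·γ·B·N_γ = 0.5 × 19.4 × 4 × 20.1 = 779.88 kPa.
q_ult = 1315.3 + 779.88 = 2095.2 kPa.
q_all = q_ult / FS = 2095.2 / 3 = 698.4 kPa.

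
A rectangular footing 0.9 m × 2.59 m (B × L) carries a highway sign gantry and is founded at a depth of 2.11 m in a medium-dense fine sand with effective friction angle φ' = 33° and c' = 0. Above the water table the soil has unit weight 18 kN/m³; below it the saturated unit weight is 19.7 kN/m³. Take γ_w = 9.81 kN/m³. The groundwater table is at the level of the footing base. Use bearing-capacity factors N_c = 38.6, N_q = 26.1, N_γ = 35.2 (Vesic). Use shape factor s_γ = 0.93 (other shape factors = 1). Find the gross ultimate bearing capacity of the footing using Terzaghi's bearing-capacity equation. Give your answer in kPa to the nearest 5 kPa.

q_ult ≈ 1135 kPa

Effective surcharge at the founding depth q = γ·D_f = 18 × 2.11 = 37.98 kPa.
The water table coincides with the base, so in the self-weight term γ → γ' = 9.89 kN/m³.
q_ult = q·N_q + 0.5·γ·B·N_γ·s_γ
     = 37.98 × 26.1 + 0.5 × 9.89 × 0.9 × 35.2 × 0.93
     = 991.28 + 145.69 = 1137 kPa.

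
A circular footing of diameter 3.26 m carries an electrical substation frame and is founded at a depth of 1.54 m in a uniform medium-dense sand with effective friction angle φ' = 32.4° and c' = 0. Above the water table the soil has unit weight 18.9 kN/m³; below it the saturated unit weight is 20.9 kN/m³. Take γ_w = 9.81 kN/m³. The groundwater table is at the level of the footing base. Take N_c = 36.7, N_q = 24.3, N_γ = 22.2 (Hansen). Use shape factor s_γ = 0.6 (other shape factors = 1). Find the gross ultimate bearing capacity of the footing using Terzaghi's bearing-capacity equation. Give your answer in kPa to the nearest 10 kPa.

q_ult ≈ 950 kPa

q = γ·D_f = 18.9 × 1.54 = 29.106 kPa.
For the ½γBN_γ term take γ' = 20.9 − 9.81 = 11.09 kN/m³ (soil below base is submerged).
q·N_q = 29.106 × 24.3 = 707.28 kPa
0.5·γ·B·N_γ·s_γ = 0.5 × 11.09 × 3.26 × 22.2 × 0.6 = 240.78 kPa
q_ult = 707.28 + 240.78 = 948.06 kPa.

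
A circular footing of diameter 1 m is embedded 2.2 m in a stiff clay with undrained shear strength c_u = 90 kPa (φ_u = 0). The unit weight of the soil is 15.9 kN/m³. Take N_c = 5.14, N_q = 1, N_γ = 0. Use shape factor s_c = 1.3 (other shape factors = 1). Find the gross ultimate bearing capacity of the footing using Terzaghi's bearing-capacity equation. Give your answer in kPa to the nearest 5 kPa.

Effective surcharge at the founding depth q = γ·D_f = 15.9 × 2.2 = 34.98 kPa.
q_ult = c·N_c·s_c + q·N_q
     = 90 × 5.14 × 1.3 + 34.98 × 1
     = 601.38 + 34.98 = 636.36 kPa.

q_ult ≈ 635 kPa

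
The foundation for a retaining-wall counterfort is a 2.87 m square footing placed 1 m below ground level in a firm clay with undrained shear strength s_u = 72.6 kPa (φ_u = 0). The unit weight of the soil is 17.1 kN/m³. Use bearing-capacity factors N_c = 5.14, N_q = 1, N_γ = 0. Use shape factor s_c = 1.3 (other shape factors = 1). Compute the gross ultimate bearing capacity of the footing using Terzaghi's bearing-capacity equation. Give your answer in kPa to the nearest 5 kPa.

q_ult ≈ 500 kPa

q = γ·D_f = 17.1 × 1 = 17.1 kPa.
c·N_c·s_c = 72.6 × 5.14 × 1.3 = 485.11 kPa
q·N_q = 17.1 × 1 = 17.1 kPa
q_ult = 485.11 + 17.1 = 502.21 kPa.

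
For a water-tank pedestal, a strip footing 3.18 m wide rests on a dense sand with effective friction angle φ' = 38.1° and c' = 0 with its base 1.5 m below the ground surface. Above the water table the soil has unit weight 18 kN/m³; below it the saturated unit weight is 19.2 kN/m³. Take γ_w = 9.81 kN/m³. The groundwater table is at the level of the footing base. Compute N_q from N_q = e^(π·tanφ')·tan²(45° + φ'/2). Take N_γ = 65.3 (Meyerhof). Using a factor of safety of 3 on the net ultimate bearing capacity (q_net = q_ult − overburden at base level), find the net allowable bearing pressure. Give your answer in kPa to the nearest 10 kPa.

N_q = e^(π·tan38.1°)·tan²(64.05°) = 49.59.
Effective surcharge at the founding depth q = γ·D_f = 18 × 1.5 = 27 kPa.
The water table coincides with the base, so in the self-weight term γ → γ' = 9.39 kN/m³.
q_ult = q·N_q + 0.5·γ·B·N_γ
     = 27 × 49.587 + 0.5 × 9.39 × 3.18 × 65.3
     = 1338.9 + 974.94 = 2313.8 kPa.
q_net = 2313.8 − 27 = 2286.8 kPa.
q_all(net) = 2286.8 / 3 = 762.26 kPa.

q_all(net) ≈ 760 kPa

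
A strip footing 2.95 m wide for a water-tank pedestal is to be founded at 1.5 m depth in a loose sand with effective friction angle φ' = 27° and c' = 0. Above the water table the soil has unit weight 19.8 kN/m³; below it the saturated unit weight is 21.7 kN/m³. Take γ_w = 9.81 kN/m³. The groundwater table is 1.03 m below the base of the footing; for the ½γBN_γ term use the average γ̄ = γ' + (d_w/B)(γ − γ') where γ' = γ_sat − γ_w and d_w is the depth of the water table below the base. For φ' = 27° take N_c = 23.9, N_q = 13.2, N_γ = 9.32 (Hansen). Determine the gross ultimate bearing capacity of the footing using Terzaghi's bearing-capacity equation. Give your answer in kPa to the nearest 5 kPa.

q = γ·D_f = 19.8 × 1.5 = 29.7 kPa.
γ' = 11.89 kN/m³; averaging over the depth B below the base, γ̄ = γ' + (d_w/B)(γ − γ') = 14.652 kN/m³.
q·N_q = 29.7 × 13.2 = 392.04 kPa
0.5·γ·B·N_γ = 0.5 × 14.652 × 2.95 × 9.32 = 201.42 kPa
q_ult = 392.04 + 201.42 = 593.46 kPa.

q_ult ≈ 595 kPa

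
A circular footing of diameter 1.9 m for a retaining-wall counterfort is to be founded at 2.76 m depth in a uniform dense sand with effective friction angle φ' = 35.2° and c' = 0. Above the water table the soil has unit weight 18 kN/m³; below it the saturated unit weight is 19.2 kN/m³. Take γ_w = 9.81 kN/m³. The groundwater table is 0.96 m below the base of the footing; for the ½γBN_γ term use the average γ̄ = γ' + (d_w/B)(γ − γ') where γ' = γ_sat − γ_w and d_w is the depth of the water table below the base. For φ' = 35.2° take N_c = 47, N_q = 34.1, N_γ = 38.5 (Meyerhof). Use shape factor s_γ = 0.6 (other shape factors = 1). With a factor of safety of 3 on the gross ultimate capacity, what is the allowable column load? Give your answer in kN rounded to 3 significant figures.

P_all ≈ 1890 kN

Overburden at base level: q = 18 × 2.76 = 49.68 kPa.
The water table is 0.96 m below the base (< B = 1.9 m), so the ½γBN_γ term uses γ̄ = γ' + (d_w/B)(γ − γ') = 9.39 + (0.96/1.9)(18 − 9.39) = 13.74 kN/m³.
Surcharge term q·N_q = 49.68 × 34.1 = 1694.1 kPa; self-weight term 0.5·γ·B·N_γ·s_γ = 0.5 × 13.74 × 1.9 × 38.5 × 0.6 = 301.53 kPa.
q_ult = 1694.1 + 301.53 = 1995.6 kPa.
Gross allowable pressure q_all = 1995.6 / 3 = 665.21 kPa.
Footing area = 2.8353 m², so allowable column load = 665.21 × 2.8353 = 1886.1 kN.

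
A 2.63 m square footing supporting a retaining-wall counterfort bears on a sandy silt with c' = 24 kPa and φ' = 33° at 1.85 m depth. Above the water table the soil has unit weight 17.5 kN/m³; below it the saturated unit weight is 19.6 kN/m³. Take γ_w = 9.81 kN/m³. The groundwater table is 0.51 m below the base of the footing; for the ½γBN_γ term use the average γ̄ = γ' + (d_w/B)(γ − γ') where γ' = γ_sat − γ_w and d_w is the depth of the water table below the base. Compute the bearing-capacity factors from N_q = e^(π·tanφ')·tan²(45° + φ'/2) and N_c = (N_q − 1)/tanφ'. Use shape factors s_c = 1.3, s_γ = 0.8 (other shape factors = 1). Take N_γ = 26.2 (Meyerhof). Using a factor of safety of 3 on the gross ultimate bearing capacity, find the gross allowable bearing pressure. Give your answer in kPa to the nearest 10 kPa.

N_q = e^(π·tan33°)·tan²(61.5°) = 26.09; N_c = (N_q − 1)/tanφ' = 38.64.
Effective surcharge at the founding depth q = γ·D_f = 17.5 × 1.85 = 32.375 kPa.
With d_w = 0.51 m < B, γ̄ = 9.79 + (0.51/2.63) × (17.5 − 9.79) = 11.285 kN/m³.
q_ult = c·N_c·s_c + q·N_q + 0.5·γ·B·N_γ·s_γ
     = 24 × 38.638 × 1.3 + 32.375 × 26.092 + 0.5 × 11.285 × 2.63 × 26.2 × 0.8
     = 1205.5 + 844.73 + 311.04 = 2361.3 kPa.
q_all = 2361.3 / 3 = 787.1 kPa.

q_all ≈ 790 kPa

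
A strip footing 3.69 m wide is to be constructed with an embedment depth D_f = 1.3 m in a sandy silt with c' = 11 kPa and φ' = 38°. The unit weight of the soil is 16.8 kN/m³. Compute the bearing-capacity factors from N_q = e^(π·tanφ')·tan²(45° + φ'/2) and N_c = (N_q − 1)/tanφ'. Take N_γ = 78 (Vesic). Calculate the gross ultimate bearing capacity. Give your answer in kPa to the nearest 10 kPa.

q_ult ≈ 4160 kPa

tan38° = 0.7813, so N_q = e^(π×0.7813)·tan²(64°) = 11.64 × 4.204 = 48.93.
N_c = (48.93 − 1)/tan38° = 61.35.
Overburden at base level: q = 16.8 × 1.3 = 21.84 kPa.
Cohesion term c·N_c = 11 × 61.352 = 674.87 kPa; surcharge term q·N_q = 21.84 × 48.933 = 1068.7 kPa; self-weight term 0.5·γ·B·N_γ = 0.5 × 16.8 × 3.69 × 78 = 2417.7 kPa.
q_ult = 674.87 + 1068.7 + 2417.7 = 4161.3 kPa.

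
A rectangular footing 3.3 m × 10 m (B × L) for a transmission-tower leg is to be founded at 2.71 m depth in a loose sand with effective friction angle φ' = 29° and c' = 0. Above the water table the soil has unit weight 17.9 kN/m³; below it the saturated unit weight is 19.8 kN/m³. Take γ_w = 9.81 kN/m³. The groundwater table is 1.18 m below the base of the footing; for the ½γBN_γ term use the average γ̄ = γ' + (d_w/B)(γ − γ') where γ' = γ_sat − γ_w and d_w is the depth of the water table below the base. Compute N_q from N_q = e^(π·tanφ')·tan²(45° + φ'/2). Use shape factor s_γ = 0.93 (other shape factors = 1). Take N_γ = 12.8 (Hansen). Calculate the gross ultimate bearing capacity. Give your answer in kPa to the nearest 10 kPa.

tan29° = 0.5543, so N_q = e^(π×0.5543)·tan²(59.5°) = 5.705 × 2.882 = 16.44.
q = γ·D_f = 17.9 × 2.71 = 48.509 kPa.
γ' = 9.99 kN/m³; averaging over the depth B below the base, γ̄ = γ' + (d_w/B)(γ − γ') = 12.818 kN/m³.
q·N_q = 48.509 × 16.443 = 797.65 kPa
0.5·γ·B·N_γ·s_γ = 0.5 × 12.818 × 3.3 × 12.8 × 0.93 = 251.77 kPa
q_ult = 797.65 + 251.77 = 1049.4 kPa.

q_ult ≈ 1050 kPa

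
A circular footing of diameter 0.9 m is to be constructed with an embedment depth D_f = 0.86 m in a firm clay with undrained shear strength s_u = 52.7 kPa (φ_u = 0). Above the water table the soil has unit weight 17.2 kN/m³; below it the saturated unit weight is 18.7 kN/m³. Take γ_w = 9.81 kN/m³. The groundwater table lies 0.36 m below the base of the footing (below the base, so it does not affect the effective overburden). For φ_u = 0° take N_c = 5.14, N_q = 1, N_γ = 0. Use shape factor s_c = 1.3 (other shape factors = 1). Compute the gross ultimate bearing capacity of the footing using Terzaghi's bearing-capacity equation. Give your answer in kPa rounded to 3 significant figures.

Effective surcharge at the founding depth q = γ·D_f = 17.2 × 0.86 = 14.792 kPa.
q_ult = c·N_c·s_c + q·N_q
     = 52.7 × 5.14 × 1.3 + 14.792 × 1
     = 352.14 + 14.792 = 366.93 kPa.

q_ult ≈ 367 kPa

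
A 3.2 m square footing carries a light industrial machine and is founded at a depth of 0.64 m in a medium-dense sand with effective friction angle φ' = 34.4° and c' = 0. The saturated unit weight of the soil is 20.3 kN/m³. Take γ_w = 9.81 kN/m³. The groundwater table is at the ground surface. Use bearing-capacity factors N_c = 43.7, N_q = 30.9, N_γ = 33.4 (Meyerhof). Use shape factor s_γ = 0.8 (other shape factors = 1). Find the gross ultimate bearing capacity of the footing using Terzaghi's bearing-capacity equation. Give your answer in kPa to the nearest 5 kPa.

q_ult ≈ 655 kPa

With the water table at the surface the whole profile is submerged: γ' = 20.3 − 9.81 = 10.49 kN/m³, so q = γ'·D_f = 6.7136 kPa; the same γ' applies in the ½γBN_γ term.
q_ult = q·N_q + 0.5·γ·B·N_γ·s_γ
     = 6.7136 × 30.9 + 0.5 × 10.49 × 3.2 × 33.4 × 0.8
     = 207.45 + 448.47 = 655.92 kPa.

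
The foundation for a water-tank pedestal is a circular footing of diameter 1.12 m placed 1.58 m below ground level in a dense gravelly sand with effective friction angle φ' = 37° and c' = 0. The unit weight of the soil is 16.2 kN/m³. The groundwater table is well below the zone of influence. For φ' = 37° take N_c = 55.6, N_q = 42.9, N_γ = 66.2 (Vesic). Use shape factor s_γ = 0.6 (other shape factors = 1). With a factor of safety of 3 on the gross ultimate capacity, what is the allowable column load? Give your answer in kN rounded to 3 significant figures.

P_all ≈ 479 kN

Effective surcharge at the founding depth q = γ·D_f = 16.2 × 1.58 = 25.596 kPa.
q_ult = q·N_q + 0.5·γ·B·N_γ·s_γ
     = 25.596 × 42.9 + 0.5 × 16.2 × 1.12 × 66.2 × 0.6
     = 1098.1 + 360.34 = 1458.4 kPa.
Gross allowable pressure q_all = 1458.4 / 3 = 486.14 kPa.
Footing area = 0.9852 m², so allowable column load = 486.14 × 0.9852 = 478.94 kN.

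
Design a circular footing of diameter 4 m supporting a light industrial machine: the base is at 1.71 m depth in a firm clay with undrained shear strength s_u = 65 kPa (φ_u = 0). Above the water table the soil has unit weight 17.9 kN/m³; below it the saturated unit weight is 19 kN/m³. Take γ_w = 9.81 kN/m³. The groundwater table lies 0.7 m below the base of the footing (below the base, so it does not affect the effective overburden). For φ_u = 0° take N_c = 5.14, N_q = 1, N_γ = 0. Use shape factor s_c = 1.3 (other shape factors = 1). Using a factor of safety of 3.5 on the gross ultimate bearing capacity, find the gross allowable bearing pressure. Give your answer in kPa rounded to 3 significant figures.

Overburden at base level: q = 17.9 × 1.71 = 30.609 kPa.
Cohesion term c·N_c·s_c = 65 × 5.14 × 1.3 = 434.33 kPa; surcharge term q·N_q = 30.609 × 1 = 30.609 kPa.
q_ult = 434.33 + 30.609 = 464.94 kPa.
q_all = 464.94 / 3.5 = 132.84 kPa.

q_all ≈ 133 kPa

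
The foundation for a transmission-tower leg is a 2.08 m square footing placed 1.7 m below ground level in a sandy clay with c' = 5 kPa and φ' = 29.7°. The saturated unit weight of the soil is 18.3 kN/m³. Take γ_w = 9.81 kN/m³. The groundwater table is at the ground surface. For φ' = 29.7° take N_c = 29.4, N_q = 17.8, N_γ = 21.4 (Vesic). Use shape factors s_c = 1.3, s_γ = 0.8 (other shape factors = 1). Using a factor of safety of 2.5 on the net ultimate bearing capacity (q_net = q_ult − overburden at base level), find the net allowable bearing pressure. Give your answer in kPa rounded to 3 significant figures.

q_all(net) ≈ 234 kPa

With the water table at the surface the whole profile is submerged: γ' = 18.3 − 9.81 = 8.49 kN/m³, so q = γ'·D_f = 14.433 kPa; the same γ' applies in the ½γBN_γ term.
q_ult = c·N_c·s_c + q·N_q + 0.5·γ·B·N_γ·s_γ
     = 5 × 29.4 × 1.3 + 14.433 × 17.8 + 0.5 × 8.49 × 2.08 × 21.4 × 0.8
     = 191.1 + 256.91 + 151.16 = 599.17 kPa.
q_net = 599.17 − 14.433 = 584.74 kPa.
q_all(net) = 584.74 / 2.5 = 233.89 kPa.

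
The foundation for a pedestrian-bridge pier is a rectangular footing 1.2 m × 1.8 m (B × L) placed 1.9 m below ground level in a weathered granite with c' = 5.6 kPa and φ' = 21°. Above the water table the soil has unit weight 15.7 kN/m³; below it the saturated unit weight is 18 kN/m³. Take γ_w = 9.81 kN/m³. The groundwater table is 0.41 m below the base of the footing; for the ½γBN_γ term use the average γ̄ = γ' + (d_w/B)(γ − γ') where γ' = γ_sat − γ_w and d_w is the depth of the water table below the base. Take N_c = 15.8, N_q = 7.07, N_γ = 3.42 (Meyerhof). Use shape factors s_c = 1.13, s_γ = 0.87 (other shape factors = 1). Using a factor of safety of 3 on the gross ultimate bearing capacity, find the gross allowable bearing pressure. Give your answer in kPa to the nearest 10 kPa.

q_all ≈ 110 kPa

Effective surcharge at the founding depth q = γ·D_f = 15.7 × 1.9 = 29.83 kPa.
With d_w = 0.41 m < B, γ̄ = 8.19 + (0.41/1.2) × (15.7 − 8.19) = 10.756 kN/m³.
q_ult = c·N_c·s_c + q·N_q + 0.5·γ·B·N_γ·s_γ
     = 5.6 × 15.8 × 1.13 + 29.83 × 7.07 + 0.5 × 10.756 × 1.2 × 3.42 × 0.87
     = 99.982 + 210.9 + 19.202 = 330.08 kPa.
q_all = 330.08 / 3 = 110.03 kPa.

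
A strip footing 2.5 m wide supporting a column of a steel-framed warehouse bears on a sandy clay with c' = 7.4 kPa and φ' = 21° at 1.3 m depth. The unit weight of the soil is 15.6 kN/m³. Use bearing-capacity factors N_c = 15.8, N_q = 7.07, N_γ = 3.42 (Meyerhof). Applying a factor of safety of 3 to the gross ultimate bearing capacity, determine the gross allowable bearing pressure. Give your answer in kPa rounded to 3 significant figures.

q = γ·D_f = 15.6 × 1.3 = 20.28 kPa.
c·N_c = 7.4 × 15.8 = 116.92 kPa
q·N_q = 20.28 × 7.07 = 143.38 kPa
0.5·γ·B·N_γ = 0.5 × 15.6 × 2.5 × 3.42 = 66.69 kPa
q_ult = 116.92 + 143.38 + 66.69 = 326.99 kPa.
q_all = q_ult / FS = 326.99 / 3 = 109 kPa.

q_all ≈ 109 kPa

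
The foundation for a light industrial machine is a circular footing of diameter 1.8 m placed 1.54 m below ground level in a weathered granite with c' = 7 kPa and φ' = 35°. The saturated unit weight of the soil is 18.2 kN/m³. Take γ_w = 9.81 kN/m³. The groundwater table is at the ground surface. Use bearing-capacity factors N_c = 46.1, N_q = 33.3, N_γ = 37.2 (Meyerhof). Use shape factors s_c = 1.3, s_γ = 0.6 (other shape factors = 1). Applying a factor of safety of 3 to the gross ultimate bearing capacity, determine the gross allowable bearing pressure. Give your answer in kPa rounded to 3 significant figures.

q_all ≈ 339 kPa

γ' = 18.2 − 9.81 = 8.39 kN/m³ (submerged throughout). q = 8.39 × 1.54 = 12.921 kPa; the same γ' applies in the ½γBN_γ term.
c·N_c·s_c = 7 × 46.1 × 1.3 = 419.51 kPa
q·N_q = 12.921 × 33.3 = 430.26 kPa
0.5·γ·B·N_γ·s_γ = 0.5 × 8.39 × 1.8 × 37.2 × 0.6 = 168.54 kPa
q_ult = 419.51 + 430.26 + 168.54 = 1018.3 kPa.
q_all = q_ult / FS = 1018.3 / 3 = 339.43 kPa.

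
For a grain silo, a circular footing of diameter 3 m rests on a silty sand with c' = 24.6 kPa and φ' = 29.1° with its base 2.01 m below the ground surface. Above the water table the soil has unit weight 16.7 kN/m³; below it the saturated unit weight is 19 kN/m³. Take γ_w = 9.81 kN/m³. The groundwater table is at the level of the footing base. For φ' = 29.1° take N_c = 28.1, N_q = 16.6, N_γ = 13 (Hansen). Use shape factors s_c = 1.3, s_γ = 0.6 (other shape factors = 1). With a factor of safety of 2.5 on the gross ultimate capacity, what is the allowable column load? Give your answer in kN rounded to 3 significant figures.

P_all ≈ 4420 kN

Overburden at base level: q = 16.7 × 2.01 = 33.567 kPa.
Below the base the soil is submerged, so the ½γBN_γ term uses γ' = 19 − 9.81 = 9.19 kN/m³.
Cohesion term c·N_c·s_c = 24.6 × 28.1 × 1.3 = 898.64 kPa; surcharge term q·N_q = 33.567 × 16.6 = 557.21 kPa; self-weight term 0.5·γ·B·N_γ·s_γ = 0.5 × 9.19 × 3 × 13 × 0.6 = 107.52 kPa.
q_ult = 898.64 + 557.21 + 107.52 = 1563.4 kPa.
Gross allowable pressure q_all = 1563.4 / 2.5 = 625.35 kPa.
Footing area = 7.0686 m², so allowable column load = 625.35 × 7.0686 = 4420.3 kN.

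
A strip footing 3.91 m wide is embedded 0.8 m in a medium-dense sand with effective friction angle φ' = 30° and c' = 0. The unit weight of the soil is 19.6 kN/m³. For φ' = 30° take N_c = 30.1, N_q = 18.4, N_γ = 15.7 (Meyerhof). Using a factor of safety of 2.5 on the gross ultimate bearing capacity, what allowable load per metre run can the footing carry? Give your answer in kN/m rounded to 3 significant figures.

≈ 1390 kN/m

q = γ·D_f = 19.6 × 0.8 = 15.68 kPa.
q·N_q = 15.68 × 18.4 = 288.51 kPa
0.5·γ·B·N_γ = 0.5 × 19.6 × 3.91 × 15.7 = 601.59 kPa
q_ult = 288.51 + 601.59 = 890.1 kPa.
Gross allowable pressure q_all = 890.1 / 2.5 = 356.04 kPa.
Allowable wall load = q_all × B = 356.04 × 3.91 = 1392.1 kN per metre run.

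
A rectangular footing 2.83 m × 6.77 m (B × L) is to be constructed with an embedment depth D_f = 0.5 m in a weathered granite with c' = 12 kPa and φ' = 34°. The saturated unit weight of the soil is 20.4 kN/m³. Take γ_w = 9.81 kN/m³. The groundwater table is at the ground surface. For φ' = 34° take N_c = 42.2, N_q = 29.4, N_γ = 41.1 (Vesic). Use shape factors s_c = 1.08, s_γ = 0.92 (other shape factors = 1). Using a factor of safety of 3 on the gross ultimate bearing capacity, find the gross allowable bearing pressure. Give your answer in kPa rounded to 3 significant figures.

γ' = 20.4 − 9.81 = 10.59 kN/m³ (submerged throughout). q = 10.59 × 0.5 = 5.295 kPa; the same γ' applies in the ½γBN_γ term.
c·N_c·s_c = 12 × 42.2 × 1.08 = 546.91 kPa
q·N_q = 5.295 × 29.4 = 155.67 kPa
0.5·γ·B·N_γ·s_γ = 0.5 × 10.59 × 2.83 × 41.1 × 0.92 = 566.61 kPa
q_ult = 546.91 + 155.67 + 566.61 = 1269.2 kPa.
q_all = 1269.2 / 3 = 423.06 kPa.

q_all ≈ 423 kPa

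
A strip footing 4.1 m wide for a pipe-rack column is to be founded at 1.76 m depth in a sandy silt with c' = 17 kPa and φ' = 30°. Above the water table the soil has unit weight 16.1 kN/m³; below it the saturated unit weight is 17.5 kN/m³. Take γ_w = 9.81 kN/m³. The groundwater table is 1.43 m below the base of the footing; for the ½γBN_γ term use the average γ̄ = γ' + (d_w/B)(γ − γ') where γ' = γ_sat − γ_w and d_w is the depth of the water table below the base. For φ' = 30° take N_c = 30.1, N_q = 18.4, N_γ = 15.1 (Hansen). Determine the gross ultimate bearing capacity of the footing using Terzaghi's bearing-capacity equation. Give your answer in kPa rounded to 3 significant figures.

q_ult ≈ 1360 kPa

q = γ·D_f = 16.1 × 1.76 = 28.336 kPa.
γ' = 7.69 kN/m³; averaging over the depth B below the base, γ̄ = γ' + (d_w/B)(γ − γ') = 10.623 kN/m³.
c·N_c = 17 × 30.1 = 511.7 kPa
q·N_q = 28.336 × 18.4 = 521.38 kPa
0.5·γ·B·N_γ = 0.5 × 10.623 × 4.1 × 15.1 = 328.84 kPa
q_ult = 511.7 + 521.38 + 328.84 = 1361.9 kPa.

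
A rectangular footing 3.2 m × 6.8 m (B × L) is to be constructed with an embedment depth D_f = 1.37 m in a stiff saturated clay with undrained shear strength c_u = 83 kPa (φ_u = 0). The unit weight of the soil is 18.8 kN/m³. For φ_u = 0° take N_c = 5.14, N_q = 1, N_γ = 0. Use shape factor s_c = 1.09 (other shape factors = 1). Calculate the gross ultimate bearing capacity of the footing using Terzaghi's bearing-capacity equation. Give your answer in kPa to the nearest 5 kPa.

q_ult ≈ 490 kPa

Overburden at base level: q = 18.8 × 1.37 = 25.756 kPa.
Cohesion term c·N_c·s_c = 83 × 5.14 × 1.09 = 465.02 kPa; surcharge term q·N_q = 25.756 × 1 = 25.756 kPa.
q_ult = 465.02 + 25.756 = 490.77 kPa.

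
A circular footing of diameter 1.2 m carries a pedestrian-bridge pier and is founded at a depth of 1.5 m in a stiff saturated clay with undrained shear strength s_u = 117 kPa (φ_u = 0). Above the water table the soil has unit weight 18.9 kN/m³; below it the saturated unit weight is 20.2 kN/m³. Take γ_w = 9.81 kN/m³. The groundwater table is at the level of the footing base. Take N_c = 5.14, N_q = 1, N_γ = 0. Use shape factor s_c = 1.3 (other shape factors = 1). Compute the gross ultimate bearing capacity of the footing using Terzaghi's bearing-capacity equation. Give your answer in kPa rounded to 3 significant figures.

Overburden at base level: q = 18.9 × 1.5 = 28.35 kPa.
Cohesion term c·N_c·s_c = 117 × 5.14 × 1.3 = 781.79 kPa; surcharge term q·N_q = 28.35 × 1 = 28.35 kPa.
q_ult = 781.79 + 28.35 = 810.14 kPa.

q_ult ≈ 810 kPa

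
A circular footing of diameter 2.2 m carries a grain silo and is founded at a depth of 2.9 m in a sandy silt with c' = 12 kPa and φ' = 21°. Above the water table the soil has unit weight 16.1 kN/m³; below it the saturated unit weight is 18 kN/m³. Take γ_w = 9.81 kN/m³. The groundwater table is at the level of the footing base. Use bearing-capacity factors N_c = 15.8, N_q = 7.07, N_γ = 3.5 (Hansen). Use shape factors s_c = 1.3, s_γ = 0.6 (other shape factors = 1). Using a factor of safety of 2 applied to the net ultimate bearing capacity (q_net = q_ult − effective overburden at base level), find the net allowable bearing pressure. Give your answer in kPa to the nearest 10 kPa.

q_all(net) ≈ 270 kPa

Effective surcharge at the founding depth q = γ·D_f = 16.1 × 2.9 = 46.69 kPa.
The water table coincides with the base, so in the self-weight term γ → γ' = 8.19 kN/m³.
q_ult = c·N_c·s_c + q·N_q + 0.5·γ·B·N_γ·s_γ
     = 12 × 15.8 × 1.3 + 46.69 × 7.07 + 0.5 × 8.19 × 2.2 × 3.5 × 0.6
     = 246.48 + 330.1 + 18.919 = 595.5 kPa.
Net ultimate: q_net = 595.5 − 46.69 = 548.81 kPa.
q_all(net) = 548.81 / 2 = 274.4 kPa.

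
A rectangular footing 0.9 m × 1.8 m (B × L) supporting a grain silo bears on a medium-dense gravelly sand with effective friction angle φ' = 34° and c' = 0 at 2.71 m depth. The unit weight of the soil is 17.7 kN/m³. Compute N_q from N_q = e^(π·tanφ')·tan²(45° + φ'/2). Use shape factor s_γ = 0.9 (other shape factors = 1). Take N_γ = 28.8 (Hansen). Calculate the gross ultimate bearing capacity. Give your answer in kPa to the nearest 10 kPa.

tan34° = 0.6745, so N_q = e^(π×0.6745)·tan²(62°) = 8.323 × 3.537 = 29.44.
q = γ·D_f = 17.7 × 2.71 = 47.967 kPa.
q·N_q = 47.967 × 29.44 = 1412.1 kPa
0.5·γ·B·N_γ·s_γ = 0.5 × 17.7 × 0.9 × 28.8 × 0.9 = 206.45 kPa
q_ult = 1412.1 + 206.45 = 1618.6 kPa.

q_ult ≈ 1620 kPa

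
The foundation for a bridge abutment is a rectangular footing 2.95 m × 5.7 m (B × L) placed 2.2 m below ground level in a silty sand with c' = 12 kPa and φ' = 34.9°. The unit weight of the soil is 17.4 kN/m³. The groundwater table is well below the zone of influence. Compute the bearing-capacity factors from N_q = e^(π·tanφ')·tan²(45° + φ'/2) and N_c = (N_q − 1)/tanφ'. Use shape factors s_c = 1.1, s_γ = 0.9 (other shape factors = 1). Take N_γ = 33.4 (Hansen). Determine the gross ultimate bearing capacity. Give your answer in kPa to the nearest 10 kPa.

q_ult ≈ 2630 kPa

tan34.9° = 0.6976, so N_q = e^(π×0.6976)·tan²(62.45°) = 8.95 × 3.674 = 32.89.
N_c = (32.89 − 1)/tan34.9° = 45.71.
Effective surcharge at the founding depth q = γ·D_f = 17.4 × 2.2 = 38.28 kPa.
q_ult = c·N_c·s_c + q·N_q + 0.5·γ·B·N_γ·s_γ
     = 12 × 45.706 × 1.1 + 38.28 × 32.885 + 0.5 × 17.4 × 2.95 × 33.4 × 0.9
     = 603.32 + 1258.8 + 771.49 = 2633.7 kPa.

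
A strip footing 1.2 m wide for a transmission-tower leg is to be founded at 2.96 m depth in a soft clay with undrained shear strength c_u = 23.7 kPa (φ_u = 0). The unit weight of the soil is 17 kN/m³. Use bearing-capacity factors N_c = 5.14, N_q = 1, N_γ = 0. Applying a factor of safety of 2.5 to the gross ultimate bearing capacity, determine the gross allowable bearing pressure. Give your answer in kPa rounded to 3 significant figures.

Effective surcharge at the founding depth q = γ·D_f = 17 × 2.96 = 50.32 kPa.
q_ult = c·N_c + q·N_q
     = 23.7 × 5.14 + 50.32 × 1
     = 121.82 + 50.32 = 172.14 kPa.
q_all = q_ult / FS = 172.14 / 2.5 = 68.855 kPa.

q_all ≈ 68.9 kPa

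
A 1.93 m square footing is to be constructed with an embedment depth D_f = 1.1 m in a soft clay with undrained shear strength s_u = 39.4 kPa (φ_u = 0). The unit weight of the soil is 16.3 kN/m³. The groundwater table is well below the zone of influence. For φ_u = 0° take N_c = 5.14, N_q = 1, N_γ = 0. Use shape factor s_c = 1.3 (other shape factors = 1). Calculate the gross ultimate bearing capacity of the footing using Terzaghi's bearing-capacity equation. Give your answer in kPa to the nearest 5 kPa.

q_ult ≈ 280 kPa

Overburden at base level: q = 16.3 × 1.1 = 17.93 kPa.
Cohesion term c·N_c·s_c = 39.4 × 5.14 × 1.3 = 263.27 kPa; surcharge term q·N_q = 17.93 × 1 = 17.93 kPa.
q_ult = 263.27 + 17.93 = 281.2 kPa.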